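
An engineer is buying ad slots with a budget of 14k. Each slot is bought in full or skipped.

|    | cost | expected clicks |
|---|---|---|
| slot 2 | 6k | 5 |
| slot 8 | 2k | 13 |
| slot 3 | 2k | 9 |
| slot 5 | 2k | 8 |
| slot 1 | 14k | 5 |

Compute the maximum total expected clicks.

Treat it as a binary knapsack problem.
slot 2 + slot 8 + slot 3: cost 6 + 2 + 2 = 10 ≤ 14, expected clicks 5 + 13 + 9 = 27.
slot 8 + slot 3 + slot 5: cost 2 + 2 + 2 = 6 ≤ 14, expected clicks 13 + 9 + 8 = 30.
slot 2 + slot 8 + slot 3 + slot 5: cost 6 + 2 + 2 + 2 = 12 ≤ 14, expected clicks 5 + 13 + 9 + 8 = 35.
Best is slot 2, slot 8, slot 3, and slot 5 with total expected clicks 35.

35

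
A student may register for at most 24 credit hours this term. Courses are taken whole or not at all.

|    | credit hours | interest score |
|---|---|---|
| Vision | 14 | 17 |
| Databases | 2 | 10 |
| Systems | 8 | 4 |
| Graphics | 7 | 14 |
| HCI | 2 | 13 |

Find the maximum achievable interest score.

44

Allowing fractional choices, the relaxed optimum would be about 52.8, but courses are indivisible.
Vision + Graphics + HCI: credit hours 14 + 7 + 2 = 23 ≤ 24, interest score 17 + 14 + 13 = 44.
Vision + Databases + Graphics: credit hours 14 + 2 + 7 = 23 ≤ 24, interest score 17 + 10 + 14 = 41.
Databases + Systems + Graphics + HCI: credit hours 2 + 8 + 7 + 2 = 19 ≤ 24, interest score 10 + 4 + 14 + 13 = 41.
Best is Vision, Graphics, and HCI with total interest score 44.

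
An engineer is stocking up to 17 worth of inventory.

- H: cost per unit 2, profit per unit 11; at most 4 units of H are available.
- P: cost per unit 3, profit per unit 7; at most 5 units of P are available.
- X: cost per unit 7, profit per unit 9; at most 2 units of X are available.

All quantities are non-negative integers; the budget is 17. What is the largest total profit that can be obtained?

4×H and 2×P: cost 14 ≤ 17, profit 4·11 + 2·7 = 58.
4×H and 3×P: cost 17 ≤ 17, profit 4·11 + 3·7 = 65.
Best is 65.

65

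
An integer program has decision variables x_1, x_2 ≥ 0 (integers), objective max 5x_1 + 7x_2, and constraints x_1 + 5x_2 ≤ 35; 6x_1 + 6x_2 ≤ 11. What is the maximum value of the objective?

7

The continuous relaxation peaks at (0, 1.83) with value 12.83; rounding to a feasible lattice point costs some objective.
(x_1,x_2)=(0,1): 1·0+5·1=5≤35, 6·0+6·1=6≤11, objective 7.
(x_1,x_2)=(1,0): 1·1+5·0=1≤35, 6·1+6·0=6≤11, objective 5.
(x_1,x_2)=(0,0): 1·0+5·0=0≤35, 6·0+6·0=0≤11, objective 0.
The best lattice point is (0,1), giving 7.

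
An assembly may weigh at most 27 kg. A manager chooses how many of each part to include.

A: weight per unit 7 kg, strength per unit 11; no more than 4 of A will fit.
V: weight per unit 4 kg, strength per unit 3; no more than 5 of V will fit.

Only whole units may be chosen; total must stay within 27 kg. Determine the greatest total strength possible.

3×A and 1×V: weight 25 ≤ 27, strength 3·11 + 1·3 = 36.
3×A: weight 21 ≤ 27, strength 3·11 = 33.
Best is 36.

36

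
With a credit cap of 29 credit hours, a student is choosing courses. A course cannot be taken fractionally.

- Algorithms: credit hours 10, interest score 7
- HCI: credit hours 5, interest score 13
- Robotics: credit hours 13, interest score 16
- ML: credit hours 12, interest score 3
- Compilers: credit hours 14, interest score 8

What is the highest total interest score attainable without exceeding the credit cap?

This is a 0-1 knapsack instance.
Take Algorithms, HCI, and Robotics: credit hours 10 + 5 + 13 = 28 ≤ 29, interest score 7 + 13 + 16 = 36.
No other feasible combination does better.

36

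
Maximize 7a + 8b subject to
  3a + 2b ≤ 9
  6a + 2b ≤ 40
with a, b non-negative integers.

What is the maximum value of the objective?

(a,b)=(0,4) is feasible, giving 32.
(a,b)=(1,3) is feasible, giving 31.
(a,b)=(0,3) is feasible, giving 24.
No feasible integer point exceeds 32.

32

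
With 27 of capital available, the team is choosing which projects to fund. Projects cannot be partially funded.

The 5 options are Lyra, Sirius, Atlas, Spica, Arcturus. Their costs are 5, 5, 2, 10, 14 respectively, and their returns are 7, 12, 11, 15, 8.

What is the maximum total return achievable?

45

Take Lyra, Sirius, Atlas, and Spica: cost 5 + 5 + 2 + 10 = 22 ≤ 27, return 7 + 12 + 11 + 15 = 45.
No other feasible combination does better.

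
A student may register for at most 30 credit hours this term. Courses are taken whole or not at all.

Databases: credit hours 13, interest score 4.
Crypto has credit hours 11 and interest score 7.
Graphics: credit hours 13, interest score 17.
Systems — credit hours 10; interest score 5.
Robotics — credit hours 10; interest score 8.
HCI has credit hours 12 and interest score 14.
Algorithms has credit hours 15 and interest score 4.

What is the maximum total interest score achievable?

31

Graphics + HCI: credit hours 13 + 12 = 25 ≤ 30, interest score 17 + 14 = 31.
Graphics + Robotics: credit hours 13 + 10 = 23 ≤ 30, interest score 17 + 8 = 25.
Best is Graphics and HCI with total interest score 31.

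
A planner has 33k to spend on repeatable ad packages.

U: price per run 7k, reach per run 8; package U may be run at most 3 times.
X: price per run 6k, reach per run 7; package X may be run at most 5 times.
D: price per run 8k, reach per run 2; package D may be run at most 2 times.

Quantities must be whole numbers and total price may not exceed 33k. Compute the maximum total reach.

X has the best ratio (7/6); taking only X gives at most 5×7 = 35 (stopped by the price limit).
Mixing does better — 3×U and 2×X: price 33 ≤ 33, reach 3·8 + 2·7 = 38.

38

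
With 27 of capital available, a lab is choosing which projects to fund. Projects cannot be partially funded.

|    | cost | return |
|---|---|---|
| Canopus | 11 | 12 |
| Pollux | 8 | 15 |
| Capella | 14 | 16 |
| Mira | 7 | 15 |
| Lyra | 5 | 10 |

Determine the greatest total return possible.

Allowing fractional choices, the relaxed optimum would be about 48.0, but projects are indivisible.
Pollux + Capella + Lyra: cost 8 + 14 + 5 = 27 ≤ 27, return 15 + 16 + 10 = 41.
Capella + Mira + Lyra: cost 14 + 7 + 5 = 26 ≤ 27, return 16 + 15 + 10 = 41.
Canopus + Pollux + Mira: cost 11 + 8 + 7 = 26 ≤ 27, return 12 + 15 + 15 = 42.
Best is Canopus, Pollux, and Mira with total return 42.

42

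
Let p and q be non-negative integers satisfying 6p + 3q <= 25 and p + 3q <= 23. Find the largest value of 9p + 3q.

The continuous relaxation peaks at (4.17, 0) with value 37.50; rounding to a feasible lattice point costs some objective.
(p,q)=(4,0): 6·4+3·0=24≤25, 1·4+3·0=4≤23, objective 36.
(p,q)=(3,1): 6·3+3·1=21≤25, 1·3+3·1=6≤23, objective 30.
(p,q)=(3,0): 6·3+3·0=18≤25, 1·3+3·0=3≤23, objective 27.
No feasible integer point exceeds 36.

36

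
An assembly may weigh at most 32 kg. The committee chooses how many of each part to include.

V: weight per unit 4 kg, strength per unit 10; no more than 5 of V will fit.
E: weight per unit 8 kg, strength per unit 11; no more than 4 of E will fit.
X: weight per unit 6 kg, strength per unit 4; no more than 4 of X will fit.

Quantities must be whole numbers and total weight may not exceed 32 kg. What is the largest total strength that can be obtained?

V has the best ratio (10/4); taking only V gives at most 5×10 = 50 (stopped by the supply cap of 5).
Mixing does better — 4×V and 2×E: weight 32 ≤ 32, strength 4·10 + 2·11 = 62.

62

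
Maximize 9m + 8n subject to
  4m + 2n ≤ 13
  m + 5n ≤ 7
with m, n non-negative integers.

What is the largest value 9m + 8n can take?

27

The continuous relaxation peaks at (2.83, 0.833) with value 32.17; rounding to a feasible lattice point costs some objective.
(m,n)=(3,0) is feasible, giving 27.
(m,n)=(2,1) is feasible, giving 26.
No feasible integer point exceeds 27.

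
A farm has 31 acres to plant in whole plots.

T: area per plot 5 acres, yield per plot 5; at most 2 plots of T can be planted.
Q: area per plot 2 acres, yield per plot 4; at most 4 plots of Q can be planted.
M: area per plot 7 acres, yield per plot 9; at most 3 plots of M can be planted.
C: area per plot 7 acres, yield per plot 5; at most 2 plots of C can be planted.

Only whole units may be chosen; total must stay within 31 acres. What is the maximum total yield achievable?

43

Take 4×Q and 3×M: area 29 ≤ 31, yield 4·4 + 3·9 = 43.
Q has the best ratio (4/2) and is taken to its limit of 4; remaining capacity is filled optimally with the others.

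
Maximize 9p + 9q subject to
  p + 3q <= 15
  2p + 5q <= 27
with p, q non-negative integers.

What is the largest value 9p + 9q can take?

(p,q)=(13,0): 1·13+3·0=13≤15, 2·13+5·0=26≤27, objective 117.
(p,q)=(12,0): 1·12+3·0=12≤15, 2·12+5·0=24≤27, objective 108.
The best lattice point is (13,0), giving 117.

117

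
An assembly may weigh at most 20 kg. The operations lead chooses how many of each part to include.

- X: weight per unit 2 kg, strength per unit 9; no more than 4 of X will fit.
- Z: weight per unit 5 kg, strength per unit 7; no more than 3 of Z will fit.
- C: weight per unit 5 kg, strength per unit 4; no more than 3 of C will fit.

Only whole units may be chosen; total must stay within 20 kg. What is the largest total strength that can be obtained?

This is a bounded integer knapsack.
X has the best ratio (9/2); taking only X gives at most 4×9 = 36 (stopped by the supply cap of 4).
Mixing does better — 4×X and 2×Z: weight 18 ≤ 20, strength 4·9 + 2·7 = 50.

50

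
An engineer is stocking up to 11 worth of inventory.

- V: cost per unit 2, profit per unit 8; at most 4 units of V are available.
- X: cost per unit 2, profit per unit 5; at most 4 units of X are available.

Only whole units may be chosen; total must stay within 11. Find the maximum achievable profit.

This is a bounded integer knapsack.
4×V and 1×X: cost 10 ≤ 11, profit 4·8 + 1·5 = 37.
3×V and 2×X: cost 10 ≤ 11, profit 3·8 + 2·5 = 34.
Best is 37.

37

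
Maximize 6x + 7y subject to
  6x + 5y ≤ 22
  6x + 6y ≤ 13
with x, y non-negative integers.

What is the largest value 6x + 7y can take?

14

(x,y)=(0,2): 6·0+5·2=10≤22, 6·0+6·2=12≤13, objective 14.
(x,y)=(1,1): 6·1+5·1=11≤22, 6·1+6·1=12≤13, objective 13.
(x,y)=(0,1): 6·0+5·1=5≤22, 6·0+6·1=6≤13, objective 7.
The best lattice point is (0,2), giving 14.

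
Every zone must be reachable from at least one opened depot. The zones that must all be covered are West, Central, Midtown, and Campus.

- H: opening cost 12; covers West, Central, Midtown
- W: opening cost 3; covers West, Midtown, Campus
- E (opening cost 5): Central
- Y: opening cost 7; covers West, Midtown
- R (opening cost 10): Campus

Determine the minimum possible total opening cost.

Choose W and E: together they cover West, Central, Midtown, Campus — every zone.
Total opening cost: 3 + 5 = 8.

8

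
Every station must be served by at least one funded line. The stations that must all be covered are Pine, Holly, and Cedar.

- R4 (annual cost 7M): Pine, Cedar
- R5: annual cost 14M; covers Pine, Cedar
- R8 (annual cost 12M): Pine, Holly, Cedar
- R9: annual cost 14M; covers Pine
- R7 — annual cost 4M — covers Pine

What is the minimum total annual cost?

12

The greedy cost-per-new-station heuristic would pick R4 and R8 for 19, but a cheaper cover exists.
R8 alone covers Pine, Holly, Cedar — every station.
Total annual cost: 12.
No cover costs less than 12.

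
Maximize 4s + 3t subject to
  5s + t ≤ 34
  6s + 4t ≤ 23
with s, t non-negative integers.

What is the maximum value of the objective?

(s,t)=(1,4): 5·1+1·4=9≤34, 6·1+4·4=22≤23, objective 16.
(s,t)=(0,5): 5·0+1·5=5≤34, 6·0+4·5=20≤23, objective 15.
Maximum is 16 at (s,t)=(1,4).

16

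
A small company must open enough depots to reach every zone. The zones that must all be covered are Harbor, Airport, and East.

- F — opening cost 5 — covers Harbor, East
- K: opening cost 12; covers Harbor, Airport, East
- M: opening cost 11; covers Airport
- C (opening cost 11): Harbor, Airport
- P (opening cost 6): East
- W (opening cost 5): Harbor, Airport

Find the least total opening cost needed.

Choose F and W: together they cover Harbor, Airport, East — every zone.
Total opening cost: 5 + 5 = 10.
No cover costs less than 10.

10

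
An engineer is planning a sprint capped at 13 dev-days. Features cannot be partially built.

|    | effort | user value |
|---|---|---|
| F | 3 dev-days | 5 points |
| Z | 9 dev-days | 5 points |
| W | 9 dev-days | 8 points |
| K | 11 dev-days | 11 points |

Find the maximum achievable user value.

13

Treat it as a binary knapsack problem.
F + W: effort 3 + 9 = 12 ≤ 13, user value 5 + 8 = 13.
K: effort 11 ≤ 13, user value 11.
Best is F and W with total user value 13.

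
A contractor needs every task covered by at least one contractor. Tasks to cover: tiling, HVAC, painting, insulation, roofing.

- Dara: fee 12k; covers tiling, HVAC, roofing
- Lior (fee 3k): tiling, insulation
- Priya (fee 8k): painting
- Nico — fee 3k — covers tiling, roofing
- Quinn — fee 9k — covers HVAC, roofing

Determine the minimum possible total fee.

The greedy cost-per-new-task heuristic would pick Lior, Nico, Priya, and Quinn for 23, but a cheaper cover exists.
Choose Lior, Priya, and Quinn: together they cover tiling, HVAC, painting, insulation, roofing — every task.
Total fee: 3 + 8 + 9 = 20.
No cover costs less than 20.

20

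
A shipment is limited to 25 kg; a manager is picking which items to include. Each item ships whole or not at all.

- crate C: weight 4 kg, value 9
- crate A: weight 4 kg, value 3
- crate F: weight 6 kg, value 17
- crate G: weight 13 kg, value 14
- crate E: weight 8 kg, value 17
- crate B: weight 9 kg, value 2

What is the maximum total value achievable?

46

This is an integer program with binary decision variables.
Take crate C, crate A, crate F, and crate E: weight 4 + 4 + 6 + 8 = 22 ≤ 25, value 9 + 3 + 17 + 17 = 46.
No other feasible combination does better.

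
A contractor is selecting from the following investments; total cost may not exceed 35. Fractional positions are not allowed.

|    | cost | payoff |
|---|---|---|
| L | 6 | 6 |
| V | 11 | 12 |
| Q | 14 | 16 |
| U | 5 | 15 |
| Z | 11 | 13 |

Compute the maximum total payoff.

46

L + V + U + Z: cost 6 + 11 + 5 + 11 = 33 ≤ 35, payoff 6 + 12 + 15 + 13 = 46.
Q + U + Z: cost 14 + 5 + 11 = 30 ≤ 35, payoff 16 + 15 + 13 = 44.
Best is L, V, U, and Z with total payoff 46.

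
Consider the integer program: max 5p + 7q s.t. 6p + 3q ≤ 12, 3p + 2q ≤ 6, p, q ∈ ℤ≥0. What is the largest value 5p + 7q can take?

21

(p,q)=(0,3) is feasible, giving 21.
(p,q)=(0,2) is feasible, giving 14.
The best lattice point is (0,3), giving 21.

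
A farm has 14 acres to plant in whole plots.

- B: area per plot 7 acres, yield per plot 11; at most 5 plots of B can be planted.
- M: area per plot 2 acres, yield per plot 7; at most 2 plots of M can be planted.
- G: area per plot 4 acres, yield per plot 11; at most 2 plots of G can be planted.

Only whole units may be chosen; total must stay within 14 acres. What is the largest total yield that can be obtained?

M has the best ratio (7/2); taking only M gives at most 2×7 = 14 (stopped by the supply cap of 2).
Mixing does better — 2×M and 2×G: area 12 ≤ 14, yield 2·7 + 2·11 = 36.

36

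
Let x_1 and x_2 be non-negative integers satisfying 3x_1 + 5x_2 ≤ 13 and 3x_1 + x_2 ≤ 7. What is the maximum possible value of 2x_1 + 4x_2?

10

(x_1,x_2)=(1,2): 3·1+5·2=13≤13, 3·1+1·2=5≤7, objective 10.
(x_1,x_2)=(2,1): 3·2+5·1=11≤13, 3·2+1·1=7≤7, objective 8.
(x_1,x_2)=(0,2): 3·0+5·2=10≤13, 3·0+1·2=2≤7, objective 8.
No feasible integer point exceeds 10.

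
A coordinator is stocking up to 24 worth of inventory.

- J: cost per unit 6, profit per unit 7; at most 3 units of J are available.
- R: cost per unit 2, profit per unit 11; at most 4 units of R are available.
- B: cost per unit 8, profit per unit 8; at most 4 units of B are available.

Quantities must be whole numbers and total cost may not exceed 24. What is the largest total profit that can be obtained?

60

This is a bounded integer knapsack.
1×J, 4×R, and 1×B: cost 22 ≤ 24, profit 1·7 + 4·11 + 1·8 = 59.
4×R and 2×B: cost 24 ≤ 24, profit 4·11 + 2·8 = 60.
Best is 60.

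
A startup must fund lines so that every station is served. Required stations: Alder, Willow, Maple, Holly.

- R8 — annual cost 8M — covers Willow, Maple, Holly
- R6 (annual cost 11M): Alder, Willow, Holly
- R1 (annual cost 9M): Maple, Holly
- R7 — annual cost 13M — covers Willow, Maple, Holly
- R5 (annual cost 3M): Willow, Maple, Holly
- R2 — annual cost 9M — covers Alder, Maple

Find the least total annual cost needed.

Choose R5 and R2: together they cover Alder, Willow, Maple, Holly — every station.
Total annual cost: 3 + 9 = 12.

12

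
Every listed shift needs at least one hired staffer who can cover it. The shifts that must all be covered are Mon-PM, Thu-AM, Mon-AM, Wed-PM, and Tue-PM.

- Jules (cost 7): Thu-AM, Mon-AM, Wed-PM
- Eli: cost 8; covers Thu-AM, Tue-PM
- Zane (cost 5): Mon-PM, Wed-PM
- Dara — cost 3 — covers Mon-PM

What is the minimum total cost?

This is a weighted set-cover instance.
Choose Jules, Eli, and Dara: together they cover Mon-PM, Thu-AM, Mon-AM, Wed-PM, Tue-PM — every shift.
Total cost: 7 + 8 + 3 = 18.

18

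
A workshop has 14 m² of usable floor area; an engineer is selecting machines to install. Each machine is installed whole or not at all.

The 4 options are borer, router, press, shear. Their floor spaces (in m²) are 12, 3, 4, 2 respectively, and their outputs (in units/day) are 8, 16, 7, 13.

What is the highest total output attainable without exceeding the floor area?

Take router, press, and shear: floor space 3 + 4 + 2 = 9 ≤ 14, output 16 + 7 + 13 = 36.
No other feasible combination does better.

36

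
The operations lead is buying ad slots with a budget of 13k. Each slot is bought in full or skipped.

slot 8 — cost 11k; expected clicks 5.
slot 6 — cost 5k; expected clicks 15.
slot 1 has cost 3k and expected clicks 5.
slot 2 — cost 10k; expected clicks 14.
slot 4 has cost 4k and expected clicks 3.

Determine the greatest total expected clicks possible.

23

Allowing fractional choices, the relaxed optimum would be about 27.0, but ad slots are indivisible.
slot 1 + slot 2: cost 3 + 10 = 13 ≤ 13, expected clicks 5 + 14 = 19.
slot 6 + slot 1 + slot 4: cost 5 + 3 + 4 = 12 ≤ 13, expected clicks 15 + 5 + 3 = 23.
slot 6 + slot 1: cost 5 + 3 = 8 ≤ 13, expected clicks 15 + 5 = 20.
Best is slot 6, slot 1, and slot 4 with total expected clicks 23.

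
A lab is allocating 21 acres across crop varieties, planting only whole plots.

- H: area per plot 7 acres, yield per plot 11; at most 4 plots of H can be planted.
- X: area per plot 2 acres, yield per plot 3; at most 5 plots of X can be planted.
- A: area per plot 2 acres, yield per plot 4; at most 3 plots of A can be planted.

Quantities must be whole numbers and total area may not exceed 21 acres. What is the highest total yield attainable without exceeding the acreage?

35

A has the best ratio (4/2); taking only A gives at most 3×4 = 12 (stopped by the supply cap of 3).
Mixing does better — 1×H, 4×X, and 3×A: area 21 ≤ 21, yield 1·11 + 4·3 + 3·4 = 35.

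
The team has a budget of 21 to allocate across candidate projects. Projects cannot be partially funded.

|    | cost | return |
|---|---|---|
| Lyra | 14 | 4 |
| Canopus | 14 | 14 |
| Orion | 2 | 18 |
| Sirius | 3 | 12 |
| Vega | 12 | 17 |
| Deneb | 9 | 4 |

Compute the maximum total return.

This is an integer program with binary decision variables.
Orion + Sirius + Vega: cost 2 + 3 + 12 = 17 ≤ 21, return 18 + 12 + 17 = 47.
Orion + Vega: cost 2 + 12 = 14 ≤ 21, return 18 + 17 = 35.
Canopus + Orion + Sirius: cost 14 + 2 + 3 = 19 ≤ 21, return 14 + 18 + 12 = 44.
Best is Orion, Sirius, and Vega with total return 47.

47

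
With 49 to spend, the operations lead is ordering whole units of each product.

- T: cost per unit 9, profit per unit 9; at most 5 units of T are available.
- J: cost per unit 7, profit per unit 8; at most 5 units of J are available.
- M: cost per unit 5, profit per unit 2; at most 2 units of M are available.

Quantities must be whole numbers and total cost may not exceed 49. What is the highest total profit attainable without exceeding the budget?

51

J has the best ratio (8/7); taking only J gives at most 5×8 = 40 (stopped by the supply cap of 5).
Mixing does better — 1×T, 5×J, and 1×M: cost 49 ≤ 49, profit 1·9 + 5·8 + 1·2 = 51.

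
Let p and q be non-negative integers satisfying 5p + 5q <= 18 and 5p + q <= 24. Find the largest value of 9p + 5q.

The continuous relaxation peaks at (3.6, 0) with value 32.40; rounding to a feasible lattice point costs some objective.
(p,q)=(3,0): 5·3+5·0=15≤18, 5·3+1·0=15≤24, objective 27.
(p,q)=(2,1): 5·2+5·1=15≤18, 5·2+1·1=11≤24, objective 23.
(p,q)=(2,0): 5·2+5·0=10≤18, 5·2+1·0=10≤24, objective 18.
No feasible integer point exceeds 27.

27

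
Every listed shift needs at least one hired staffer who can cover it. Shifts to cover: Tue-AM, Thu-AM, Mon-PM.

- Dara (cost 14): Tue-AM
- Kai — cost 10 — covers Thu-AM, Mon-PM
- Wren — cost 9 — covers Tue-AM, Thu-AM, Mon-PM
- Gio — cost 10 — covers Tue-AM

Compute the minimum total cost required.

9

Wren alone covers Tue-AM, Thu-AM, Mon-PM — every shift.
Total cost: 9.
No cover costs less than 9.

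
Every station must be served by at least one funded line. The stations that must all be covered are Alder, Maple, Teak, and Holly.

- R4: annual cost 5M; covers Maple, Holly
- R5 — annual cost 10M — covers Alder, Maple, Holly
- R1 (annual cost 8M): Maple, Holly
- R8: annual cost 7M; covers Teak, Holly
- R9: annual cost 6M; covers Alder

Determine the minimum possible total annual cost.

17

The greedy cost-per-new-station heuristic would pick R4, R9, and R8 for 18, but a cheaper cover exists.
Choose R5 and R8: together they cover Alder, Maple, Teak, Holly — every station.
Total annual cost: 10 + 7 = 17.
No cover costs less than 17.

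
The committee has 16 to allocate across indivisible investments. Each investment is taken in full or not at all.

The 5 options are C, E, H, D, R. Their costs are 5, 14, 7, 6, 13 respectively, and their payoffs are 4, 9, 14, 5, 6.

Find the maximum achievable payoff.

Treat it as a binary knapsack problem.
Allowing fractional choices, the relaxed optimum would be about 21.4, but investments are indivisible.
H + D: cost 7 + 6 = 13 ≤ 16, payoff 14 + 5 = 19.
C + H: cost 5 + 7 = 12 ≤ 16, payoff 4 + 14 = 18.
Best is H and D with total payoff 19.

19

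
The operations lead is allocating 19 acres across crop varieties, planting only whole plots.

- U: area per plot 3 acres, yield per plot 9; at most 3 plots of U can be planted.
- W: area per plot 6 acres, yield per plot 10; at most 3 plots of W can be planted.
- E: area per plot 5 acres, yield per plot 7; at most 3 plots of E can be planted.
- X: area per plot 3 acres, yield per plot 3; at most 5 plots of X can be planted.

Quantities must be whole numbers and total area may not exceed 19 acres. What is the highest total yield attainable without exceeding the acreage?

41

This is a bounded integer knapsack.
Take 3×U and 2×E: area 19 ≤ 19, yield 3·9 + 2·7 = 41.
U has the best ratio (9/3) and is taken to its limit of 3; remaining capacity is filled optimally with the others.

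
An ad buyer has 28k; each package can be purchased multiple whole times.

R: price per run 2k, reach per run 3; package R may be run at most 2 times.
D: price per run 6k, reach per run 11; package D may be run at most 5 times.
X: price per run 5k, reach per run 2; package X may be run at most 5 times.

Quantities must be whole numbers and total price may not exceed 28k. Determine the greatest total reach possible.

50

Take 2×R and 4×D: price 28 ≤ 28, reach 2·3 + 4·11 = 50.
No other integer combination yields more.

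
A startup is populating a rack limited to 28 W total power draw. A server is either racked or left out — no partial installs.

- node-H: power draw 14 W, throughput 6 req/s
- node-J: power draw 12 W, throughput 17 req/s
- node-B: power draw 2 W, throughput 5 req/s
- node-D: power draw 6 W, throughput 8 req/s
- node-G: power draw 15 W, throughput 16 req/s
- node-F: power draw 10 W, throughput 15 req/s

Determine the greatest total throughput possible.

40

node-J + node-B + node-F: power draw 12 + 2 + 10 = 24 ≤ 28, throughput 17 + 5 + 15 = 37.
node-J + node-D + node-F: power draw 12 + 6 + 10 = 28 ≤ 28, throughput 17 + 8 + 15 = 40.
node-B + node-G + node-F: power draw 2 + 15 + 10 = 27 ≤ 28, throughput 5 + 16 + 15 = 36.
Best is node-J, node-D, and node-F with total throughput 40.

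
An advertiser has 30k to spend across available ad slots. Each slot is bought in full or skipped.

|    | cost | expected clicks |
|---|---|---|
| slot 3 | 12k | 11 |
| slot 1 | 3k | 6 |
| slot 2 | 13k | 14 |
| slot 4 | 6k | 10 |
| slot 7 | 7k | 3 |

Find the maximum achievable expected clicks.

33

slot 3 + slot 1 + slot 2: cost 12 + 3 + 13 = 28 ≤ 30, expected clicks 11 + 6 + 14 = 31.
slot 1 + slot 2 + slot 4: cost 3 + 13 + 6 = 22 ≤ 30, expected clicks 6 + 14 + 10 = 30.
slot 1 + slot 2 + slot 4 + slot 7: cost 3 + 13 + 6 + 7 = 29 ≤ 30, expected clicks 6 + 14 + 10 + 3 = 33.
Best is slot 1, slot 2, slot 4, and slot 7 with total expected clicks 33.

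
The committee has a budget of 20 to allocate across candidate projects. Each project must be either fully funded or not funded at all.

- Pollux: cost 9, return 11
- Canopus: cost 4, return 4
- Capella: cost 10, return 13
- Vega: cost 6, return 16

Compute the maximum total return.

Allowing fractional choices, the relaxed optimum would be about 33.9, but projects are indivisible.
Pollux + Canopus + Vega: cost 9 + 4 + 6 = 19 ≤ 20, return 11 + 4 + 16 = 31.
Capella + Vega: cost 10 + 6 = 16 ≤ 20, return 13 + 16 = 29.
Canopus + Capella + Vega: cost 4 + 10 + 6 = 20 ≤ 20, return 4 + 13 + 16 = 33.
Best is Canopus, Capella, and Vega with total return 33.

33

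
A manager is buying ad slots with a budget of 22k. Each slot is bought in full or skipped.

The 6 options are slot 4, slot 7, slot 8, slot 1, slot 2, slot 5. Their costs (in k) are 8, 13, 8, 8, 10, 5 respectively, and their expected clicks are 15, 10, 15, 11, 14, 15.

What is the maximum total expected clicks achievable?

45

Take slot 4, slot 8, and slot 5: cost 8 + 8 + 5 = 21 ≤ 22, expected clicks 15 + 15 + 15 = 45.
No other feasible combination does better.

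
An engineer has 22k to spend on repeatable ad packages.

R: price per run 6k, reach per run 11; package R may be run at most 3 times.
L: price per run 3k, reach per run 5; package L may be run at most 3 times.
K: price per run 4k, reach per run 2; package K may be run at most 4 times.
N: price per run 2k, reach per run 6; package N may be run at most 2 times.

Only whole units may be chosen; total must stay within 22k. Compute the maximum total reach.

45

N has the best ratio (6/2); taking only N gives at most 2×6 = 12 (stopped by the supply cap of 2).
Mixing does better — 3×R and 2×N: price 22 ≤ 22, reach 3·11 + 2·6 = 45.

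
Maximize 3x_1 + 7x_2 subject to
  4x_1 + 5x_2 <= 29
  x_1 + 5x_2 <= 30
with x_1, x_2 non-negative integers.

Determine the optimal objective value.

(x_1,x_2)=(1,5): 4·1+5·5=29≤29, 1·1+5·5=26≤30, objective 38.
(x_1,x_2)=(0,5): 4·0+5·5=25≤29, 1·0+5·5=25≤30, objective 35.
(x_1,x_2)=(2,4): 4·2+5·4=28≤29, 1·2+5·4=22≤30, objective 34.
Maximum is 38 at (x_1,x_2)=(1,5).

38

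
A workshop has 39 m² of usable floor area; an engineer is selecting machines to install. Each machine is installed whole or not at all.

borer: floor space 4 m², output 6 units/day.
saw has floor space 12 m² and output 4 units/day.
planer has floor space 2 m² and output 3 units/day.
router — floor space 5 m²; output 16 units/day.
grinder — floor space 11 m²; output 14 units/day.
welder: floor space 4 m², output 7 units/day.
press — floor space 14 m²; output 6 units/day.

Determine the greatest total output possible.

This is a 0-1 knapsack instance.
borer + router + grinder + welder + press: floor space 4 + 5 + 11 + 4 + 14 = 38 ≤ 39, output 6 + 16 + 14 + 7 + 6 = 49.
borer + saw + planer + router + grinder + welder: floor space 4 + 12 + 2 + 5 + 11 + 4 = 38 ≤ 39, output 6 + 4 + 3 + 16 + 14 + 7 = 50.
borer + saw + router + grinder + welder: floor space 4 + 12 + 5 + 11 + 4 = 36 ≤ 39, output 6 + 4 + 16 + 14 + 7 = 47.
Best is borer, saw, planer, router, grinder, and welder with total output 50.

50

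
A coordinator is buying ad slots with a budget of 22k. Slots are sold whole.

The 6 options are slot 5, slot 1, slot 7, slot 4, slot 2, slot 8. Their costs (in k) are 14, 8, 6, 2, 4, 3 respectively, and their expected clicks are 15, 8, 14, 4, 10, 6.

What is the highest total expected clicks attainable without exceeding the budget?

slot 7 + slot 4 + slot 2 + slot 8: cost 6 + 2 + 4 + 3 = 15 ≤ 22, expected clicks 14 + 4 + 10 + 6 = 34.
slot 1 + slot 7 + slot 4 + slot 2: cost 8 + 6 + 2 + 4 = 20 ≤ 22, expected clicks 8 + 14 + 4 + 10 = 36.
slot 1 + slot 7 + slot 2 + slot 8: cost 8 + 6 + 4 + 3 = 21 ≤ 22, expected clicks 8 + 14 + 10 + 6 = 38.
Best is slot 1, slot 7, slot 2, and slot 8 with total expected clicks 38.

38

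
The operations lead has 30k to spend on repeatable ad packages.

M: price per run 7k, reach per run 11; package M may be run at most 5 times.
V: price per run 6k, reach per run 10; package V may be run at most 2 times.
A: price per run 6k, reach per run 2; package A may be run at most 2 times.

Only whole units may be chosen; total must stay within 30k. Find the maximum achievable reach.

Take 4×M: price 28 ≤ 30, reach 4·11 = 44.
No other integer combination yields more.

44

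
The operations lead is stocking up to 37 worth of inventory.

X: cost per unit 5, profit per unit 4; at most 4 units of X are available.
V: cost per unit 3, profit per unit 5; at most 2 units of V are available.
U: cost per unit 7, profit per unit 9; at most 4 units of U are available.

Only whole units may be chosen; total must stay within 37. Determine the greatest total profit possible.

Take 2×V and 4×U: cost 34 ≤ 37, profit 2·5 + 4·9 = 46.
V has the best ratio (5/3) and is taken to its limit of 2; remaining capacity is filled optimally with the others.

46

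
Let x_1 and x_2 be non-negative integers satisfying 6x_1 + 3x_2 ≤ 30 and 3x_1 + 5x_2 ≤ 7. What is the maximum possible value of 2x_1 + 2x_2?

The continuous relaxation peaks at (2.33, 0) with value 4.67; rounding to a feasible lattice point costs some objective.
(x_1,x_2)=(2,0): 6·2+3·0=12≤30, 3·2+5·0=6≤7, objective 4.
(x_1,x_2)=(1,0): 6·1+3·0=6≤30, 3·1+5·0=3≤7, objective 2.
No feasible integer point exceeds 4.

4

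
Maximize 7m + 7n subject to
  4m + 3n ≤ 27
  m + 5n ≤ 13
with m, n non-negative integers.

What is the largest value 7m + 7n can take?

49

(m,n)=(6,1) is feasible, giving 49.
(m,n)=(5,1) is feasible, giving 42.
(m,n)=(6,0) is feasible, giving 42.
(m,n)=(5,0) is feasible, giving 35.
Maximum is 49 at (m,n)=(6,1).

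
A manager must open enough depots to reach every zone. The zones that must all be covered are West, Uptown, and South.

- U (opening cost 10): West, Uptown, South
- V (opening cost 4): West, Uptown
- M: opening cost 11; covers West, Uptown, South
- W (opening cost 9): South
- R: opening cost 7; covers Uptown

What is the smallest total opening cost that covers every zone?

The greedy cost-per-new-zone heuristic would pick V and W for 13, but a cheaper cover exists.
U alone covers West, Uptown, South — every zone.
Total opening cost: 10.
No cover costs less than 10.

10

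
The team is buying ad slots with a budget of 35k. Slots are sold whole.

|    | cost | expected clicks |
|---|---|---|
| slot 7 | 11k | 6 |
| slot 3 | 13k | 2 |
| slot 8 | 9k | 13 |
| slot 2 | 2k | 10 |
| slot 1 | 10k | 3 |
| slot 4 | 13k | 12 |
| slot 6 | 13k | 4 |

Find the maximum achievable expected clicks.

slot 7 + slot 8 + slot 2 + slot 4: cost 11 + 9 + 2 + 13 = 35 ≤ 35, expected clicks 6 + 13 + 10 + 12 = 41.
slot 8 + slot 2 + slot 4: cost 9 + 2 + 13 = 24 ≤ 35, expected clicks 13 + 10 + 12 = 35.
slot 8 + slot 2 + slot 1 + slot 4: cost 9 + 2 + 10 + 13 = 34 ≤ 35, expected clicks 13 + 10 + 3 + 12 = 38.
Best is slot 7, slot 8, slot 2, and slot 4 with total expected clicks 41.

41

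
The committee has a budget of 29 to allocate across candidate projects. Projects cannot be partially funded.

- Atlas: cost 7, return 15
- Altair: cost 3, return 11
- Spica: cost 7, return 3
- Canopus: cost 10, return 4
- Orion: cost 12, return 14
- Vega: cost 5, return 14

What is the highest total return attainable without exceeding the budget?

54

Atlas + Altair + Canopus + Vega: cost 7 + 3 + 10 + 5 = 25 ≤ 29, return 15 + 11 + 4 + 14 = 44.
Atlas + Altair + Orion + Vega: cost 7 + 3 + 12 + 5 = 27 ≤ 29, return 15 + 11 + 14 + 14 = 54.
Best is Atlas, Altair, Orion, and Vega with total return 54.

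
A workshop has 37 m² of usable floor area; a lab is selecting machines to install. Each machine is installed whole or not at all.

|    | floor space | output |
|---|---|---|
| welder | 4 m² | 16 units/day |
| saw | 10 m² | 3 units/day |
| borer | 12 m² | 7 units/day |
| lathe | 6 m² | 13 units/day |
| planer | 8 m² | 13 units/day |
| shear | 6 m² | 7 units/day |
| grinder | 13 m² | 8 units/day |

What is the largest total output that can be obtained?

This is a 0-1 knapsack instance.
Take welder, lathe, planer, shear, and grinder: floor space 4 + 6 + 8 + 6 + 13 = 37 ≤ 37, output 16 + 13 + 13 + 7 + 8 = 57.
No other feasible combination does better.

57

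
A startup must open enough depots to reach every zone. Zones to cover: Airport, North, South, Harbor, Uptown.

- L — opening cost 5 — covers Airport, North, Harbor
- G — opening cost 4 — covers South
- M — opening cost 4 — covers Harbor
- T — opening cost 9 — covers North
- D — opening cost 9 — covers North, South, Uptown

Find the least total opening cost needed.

14

This is an integer covering problem.
The greedy cost-per-new-zone heuristic would pick L, G, and D for 18, but a cheaper cover exists.
Choose L and D: together they cover Airport, North, South, Harbor, Uptown — every zone.
Total opening cost: 5 + 9 = 14.
No cover costs less than 14.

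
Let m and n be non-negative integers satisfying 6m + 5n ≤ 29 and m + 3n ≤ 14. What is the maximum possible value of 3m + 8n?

35

The continuous relaxation peaks at (1.31, 4.23) with value 37.77; rounding to a feasible lattice point costs some objective.
(m,n)=(1,4): 6·1+5·4=26≤29, 1·1+3·4=13≤14, objective 35.
(m,n)=(0,4): 6·0+5·4=20≤29, 1·0+3·4=12≤14, objective 32.
(m,n)=(2,3): 6·2+5·3=27≤29, 1·2+3·3=11≤14, objective 30.
Maximum is 35 at (m,n)=(1,4).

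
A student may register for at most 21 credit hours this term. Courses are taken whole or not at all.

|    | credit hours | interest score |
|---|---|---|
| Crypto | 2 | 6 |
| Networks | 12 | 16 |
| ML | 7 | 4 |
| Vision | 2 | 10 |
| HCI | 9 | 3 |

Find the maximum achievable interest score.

Treat it as a binary knapsack problem.
Allowing fractional choices, the relaxed optimum would be about 34.9, but courses are indivisible.
Crypto + Networks + Vision: credit hours 2 + 12 + 2 = 16 ≤ 21, interest score 6 + 16 + 10 = 32.
Networks + ML + Vision: credit hours 12 + 7 + 2 = 21 ≤ 21, interest score 16 + 4 + 10 = 30.
Best is Crypto, Networks, and Vision with total interest score 32.

32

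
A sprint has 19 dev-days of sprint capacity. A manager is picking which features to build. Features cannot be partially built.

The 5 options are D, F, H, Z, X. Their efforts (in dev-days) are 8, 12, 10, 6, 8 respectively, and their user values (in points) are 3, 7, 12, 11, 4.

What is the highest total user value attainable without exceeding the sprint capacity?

Allowing fractional choices, the relaxed optimum would be about 24.8, but features are indivisible.
H + X: effort 10 + 8 = 18 ≤ 19, user value 12 + 4 = 16.
F + Z: effort 12 + 6 = 18 ≤ 19, user value 7 + 11 = 18.
H + Z: effort 10 + 6 = 16 ≤ 19, user value 12 + 11 = 23.
Best is H and Z with total user value 23.

23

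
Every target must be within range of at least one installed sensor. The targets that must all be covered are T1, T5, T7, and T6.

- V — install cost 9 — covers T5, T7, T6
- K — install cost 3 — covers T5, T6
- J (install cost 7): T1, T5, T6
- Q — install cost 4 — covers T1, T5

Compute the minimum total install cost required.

13

This is a weighted set-cover instance.
The greedy cost-per-new-target heuristic would pick K, Q, and V for 16, but a cheaper cover exists.
Choose V and Q: together they cover T1, T5, T7, T6 — every target.
Total install cost: 9 + 4 = 13.
No cover costs less than 13.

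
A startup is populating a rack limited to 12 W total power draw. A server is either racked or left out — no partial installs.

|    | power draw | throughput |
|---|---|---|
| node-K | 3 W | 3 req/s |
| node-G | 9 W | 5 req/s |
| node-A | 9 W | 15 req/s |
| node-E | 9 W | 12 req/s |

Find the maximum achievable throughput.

Take node-K and node-A: power draw 3 + 9 = 12 ≤ 12, throughput 3 + 15 = 18.
No other feasible combination does better.

18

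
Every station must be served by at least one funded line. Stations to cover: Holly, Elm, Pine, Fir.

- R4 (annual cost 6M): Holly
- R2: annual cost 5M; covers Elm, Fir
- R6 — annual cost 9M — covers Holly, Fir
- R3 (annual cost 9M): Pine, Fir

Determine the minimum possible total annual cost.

20

Choose R4, R2, and R3: together they cover Holly, Elm, Pine, Fir — every station.
Total annual cost: 6 + 5 + 9 = 20.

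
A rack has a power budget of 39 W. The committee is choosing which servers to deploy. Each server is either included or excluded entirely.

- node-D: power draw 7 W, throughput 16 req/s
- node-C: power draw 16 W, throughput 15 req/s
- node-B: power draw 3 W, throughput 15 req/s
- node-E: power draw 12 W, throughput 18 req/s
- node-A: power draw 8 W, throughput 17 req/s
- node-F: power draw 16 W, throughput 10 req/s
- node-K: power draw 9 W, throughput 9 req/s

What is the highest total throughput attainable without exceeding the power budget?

This is a 0-1 knapsack instance.
node-C + node-B + node-E + node-A: power draw 16 + 3 + 12 + 8 = 39 ≤ 39, throughput 15 + 15 + 18 + 17 = 65.
node-D + node-B + node-E + node-A: power draw 7 + 3 + 12 + 8 = 30 ≤ 39, throughput 16 + 15 + 18 + 17 = 66.
node-D + node-B + node-E + node-A + node-K: power draw 7 + 3 + 12 + 8 + 9 = 39 ≤ 39, throughput 16 + 15 + 18 + 17 + 9 = 75.
Best is node-D, node-B, node-E, node-A, and node-K with total throughput 75.

75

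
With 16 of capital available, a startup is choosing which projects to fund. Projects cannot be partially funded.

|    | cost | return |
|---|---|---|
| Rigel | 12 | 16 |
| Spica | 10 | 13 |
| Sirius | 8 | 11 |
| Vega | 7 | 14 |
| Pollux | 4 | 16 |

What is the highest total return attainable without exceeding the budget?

32

This is a 0-1 knapsack instance.
Take Rigel and Pollux: cost 12 + 4 = 16 ≤ 16, return 16 + 16 = 32.
No other feasible combination does better.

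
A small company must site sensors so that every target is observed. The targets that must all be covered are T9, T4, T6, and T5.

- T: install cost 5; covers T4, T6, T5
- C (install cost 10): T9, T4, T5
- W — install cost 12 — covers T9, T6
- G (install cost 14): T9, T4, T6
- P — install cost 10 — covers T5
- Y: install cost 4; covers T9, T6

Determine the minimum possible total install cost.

9

This is a weighted set-cover instance.
Choose T and Y: together they cover T9, T4, T6, T5 — every target.
Total install cost: 5 + 4 = 9.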